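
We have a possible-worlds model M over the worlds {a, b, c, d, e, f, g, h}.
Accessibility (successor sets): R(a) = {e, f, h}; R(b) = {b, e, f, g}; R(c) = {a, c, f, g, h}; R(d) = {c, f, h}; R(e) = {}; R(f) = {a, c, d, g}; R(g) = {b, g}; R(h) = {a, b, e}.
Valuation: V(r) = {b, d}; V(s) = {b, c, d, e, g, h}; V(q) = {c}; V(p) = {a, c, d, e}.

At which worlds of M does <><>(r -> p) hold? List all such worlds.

a, b, c, d, f, g, h

Let φ = <><>(r -> p). Evaluate φ at each world:
  a (successors {e, f, h}): φ is true.
  b (successors {b, e, f, g}): φ is true.
  c (successors {a, c, f, g, h}): φ is true.
  d (successors {c, f, h}): φ is true.
  e (successors ∅): φ is false.
  f (successors {a, c, d, g}): φ is true.
  g (successors {b, g}): φ is true.
  h (successors {a, b, e}): φ is true.
For instance, at d:
  At d: <><>(r -> p) requires <>(r -> p) at some successor in {c, f, h}.
    <>(r -> p) holds at c, so <><>(r -> p) is true at d.
      At c: <>(r -> p) requires r -> p at some successor in {a, c, f, g, h}.
        r -> p holds at a, so <>(r -> p) is true at c.
Satisfying worlds: {a, b, c, d, f, g, h}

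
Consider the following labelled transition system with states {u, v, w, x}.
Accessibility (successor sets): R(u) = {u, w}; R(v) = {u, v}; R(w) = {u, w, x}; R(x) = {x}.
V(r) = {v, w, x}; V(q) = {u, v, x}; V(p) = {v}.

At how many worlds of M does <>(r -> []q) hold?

Recall that []ψ holds at a world iff ψ holds at every accessible world, and <>ψ holds iff ψ holds at some accessible world.
Let φ = <>(r -> []q). Evaluate φ at each world:
  u (successors {u, w}): φ is true.
  v (successors {u, v}): φ is true.
  w (successors {u, w, x}): φ is true.
  x (successors {x}): φ is true.
For instance, at u:
  At u: <>(r -> []q) requires r -> []q at some successor in {u, w}.
    r -> []q holds at u, so <>(r -> []q) is true at u.
      At u: r is false, []q is false, so r -> []q is true.
Satisfying worlds: {u, v, w, x}

4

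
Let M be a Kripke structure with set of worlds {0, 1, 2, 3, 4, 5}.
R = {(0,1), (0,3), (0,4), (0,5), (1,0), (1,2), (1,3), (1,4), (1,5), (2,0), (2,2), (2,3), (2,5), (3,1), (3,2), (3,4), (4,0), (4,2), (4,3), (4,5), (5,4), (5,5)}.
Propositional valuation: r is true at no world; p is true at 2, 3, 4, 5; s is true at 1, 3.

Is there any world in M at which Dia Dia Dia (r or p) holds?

Yes

Let φ = Dia Dia Dia (r or p). Evaluate φ at each world:
  0 (successors {1, 3, 4, 5}): φ is true.
  1 (successors {0, 2, 3, 4, 5}): φ is true.
  2 (successors {0, 2, 3, 5}): φ is true.
  3 (successors {1, 2, 4}): φ is true.
  4 (successors {0, 2, 3, 5}): φ is true.
  5 (successors {4, 5}): φ is true.
Detail at 0 (witness):
  At 0: Dia Dia Dia (r or p) requires Dia Dia (r or p) at some successor in {1, 3, 4, 5}.
    Dia Dia (r or p) holds at 1, so Dia Dia Dia (r or p) is true at 0.
      At 1: Dia Dia (r or p) requires Dia (r or p) at some successor in {0, 2, 3, 4, 5}.
        Dia (r or p) holds at 0, so Dia Dia (r or p) is true at 1.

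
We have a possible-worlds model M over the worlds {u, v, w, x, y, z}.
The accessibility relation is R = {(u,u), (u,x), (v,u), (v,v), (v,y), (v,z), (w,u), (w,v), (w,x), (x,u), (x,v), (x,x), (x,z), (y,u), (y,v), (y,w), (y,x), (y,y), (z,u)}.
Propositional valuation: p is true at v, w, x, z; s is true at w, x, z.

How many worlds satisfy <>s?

Let φ = <>s. Evaluate φ at each world:
  u (successors {u, x}): φ is true.
  v (successors {u, v, y, z}): φ is true.
  w (successors {u, v, x}): φ is true.
  x (successors {u, v, x, z}): φ is true.
  y (successors {u, v, w, x, y}): φ is true.
  z (successors {u}): φ is false.
For instance, at v:
  At v: <>s requires s at some successor in {u, v, y, z}.
    s holds at z, so <>s is true at v.
Satisfying worlds: {u, v, w, x, y}

5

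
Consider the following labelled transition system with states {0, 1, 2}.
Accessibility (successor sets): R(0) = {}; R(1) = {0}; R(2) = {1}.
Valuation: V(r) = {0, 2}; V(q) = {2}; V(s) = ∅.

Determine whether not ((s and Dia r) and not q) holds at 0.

Yes

At 0: (s and Dia r) and not q is false, so not ((s and Dia r) and not q) is true.
  At 0: s and Dia r is false, not q is true, so (s and Dia r) and not q is false.
    At 0: s is false, Dia r is false, so s and Dia r is false.
      At 0: no accessible worlds, so Dia r is false.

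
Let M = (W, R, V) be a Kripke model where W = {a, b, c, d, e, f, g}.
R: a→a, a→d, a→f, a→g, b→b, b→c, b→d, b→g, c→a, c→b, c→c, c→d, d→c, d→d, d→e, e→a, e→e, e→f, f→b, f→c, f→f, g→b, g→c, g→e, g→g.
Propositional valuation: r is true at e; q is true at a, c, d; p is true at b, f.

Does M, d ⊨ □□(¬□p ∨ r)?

Yes

At d: □□(¬□p ∨ r) requires □(¬□p ∨ r) at every successor {c, d, e}.
    At c: □(¬□p ∨ r) requires ¬□p ∨ r at every successor {a, b, c, d}.
      At a: ¬□p ∨ r is true.
      At b: ¬□p ∨ r is true.
      At c: ¬□p ∨ r is true.
      At d: ¬□p ∨ r is true.
    So □(¬□p ∨ r) is true at c.
    At d: □(¬□p ∨ r) requires ¬□p ∨ r at every successor {c, d, e}.
      At c: ¬□p ∨ r is true.
      At d: ¬□p ∨ r is true.
      At e: ¬□p ∨ r is true.
    So □(¬□p ∨ r) is true at d.
    At e: □(¬□p ∨ r) requires ¬□p ∨ r at every successor {a, e, f}.
      At a: ¬□p ∨ r is true.
      At e: ¬□p ∨ r is true.
      At f: ¬□p ∨ r is true.
    So □(¬□p ∨ r) is true at e.
So □□(¬□p ∨ r) is true at d.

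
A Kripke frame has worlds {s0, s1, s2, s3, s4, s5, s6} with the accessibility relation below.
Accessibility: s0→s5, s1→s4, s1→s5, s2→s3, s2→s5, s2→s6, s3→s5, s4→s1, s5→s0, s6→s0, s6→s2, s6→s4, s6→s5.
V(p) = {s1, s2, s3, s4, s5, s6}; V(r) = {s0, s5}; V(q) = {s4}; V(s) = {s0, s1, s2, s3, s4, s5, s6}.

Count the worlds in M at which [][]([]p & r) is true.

2

Let φ = [][]([]p & r). Evaluate φ at each world:
  s0 (successors {s5}): φ is true.
  s1 (successors {s4, s5}): φ is false.
  s2 (successors {s3, s5, s6}): φ is false.
  s3 (successors {s5}): φ is true.
  s4 (successors {s1}): φ is false.
  s5 (successors {s0}): φ is false.
  s6 (successors {s0, s2, s4, s5}): φ is false.
For instance, at s5:
  At s5: [][]([]p & r) requires []([]p & r) at every successor {s0}.
    []([]p & r) fails at s0, so [][]([]p & r) is false at s5.
      At s0: []([]p & r) requires []p & r at every successor {s5}.
        []p & r fails at s5, so []([]p & r) is false at s0.
Satisfying worlds: {s0, s3}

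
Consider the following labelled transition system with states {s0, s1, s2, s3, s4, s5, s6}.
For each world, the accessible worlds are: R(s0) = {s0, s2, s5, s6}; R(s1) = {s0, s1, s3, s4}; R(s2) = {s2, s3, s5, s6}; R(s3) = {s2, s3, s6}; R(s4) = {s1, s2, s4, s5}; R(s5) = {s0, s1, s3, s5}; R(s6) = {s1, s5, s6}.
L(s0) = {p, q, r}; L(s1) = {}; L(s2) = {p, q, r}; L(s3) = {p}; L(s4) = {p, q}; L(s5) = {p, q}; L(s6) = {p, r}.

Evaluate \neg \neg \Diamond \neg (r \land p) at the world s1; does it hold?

Recall that \Diamond ψ holds at a world iff ψ holds at some accessible world.
At s1: \neg \Diamond \neg (r \land p) is false, so \neg \neg \Diamond \neg (r \land p) is true.
  At s1: \Diamond \neg (r \land p) is true, so \neg \Diamond \neg (r \land p) is false.
    At s1: \Diamond \neg (r \land p) requires \neg (r \land p) at some successor in {s0, s1, s3, s4}.
      \neg (r \land p) holds at s1, so \Diamond \neg (r \land p) is true at s1.

Yes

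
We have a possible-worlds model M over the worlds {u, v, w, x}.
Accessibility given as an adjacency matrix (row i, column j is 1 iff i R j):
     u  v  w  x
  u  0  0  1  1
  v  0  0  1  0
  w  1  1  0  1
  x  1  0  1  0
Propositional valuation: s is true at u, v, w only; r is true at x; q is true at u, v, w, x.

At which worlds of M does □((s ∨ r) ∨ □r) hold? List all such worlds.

u, v, w, x

Let φ = □((s ∨ r) ∨ □r). Evaluate φ at each world:
  u (successors {w, x}): φ is true.
  v (successors {w}): φ is true.
  w (successors {u, v, x}): φ is true.
  x (successors {u, w}): φ is true.
For instance, at x:
  At x: □((s ∨ r) ∨ □r) requires (s ∨ r) ∨ □r at every successor {u, w}.
      At u: s ∨ r is true, □r is false, so (s ∨ r) ∨ □r is true.
      At w: s ∨ r is true, □r is false, so (s ∨ r) ∨ □r is true.
  So □((s ∨ r) ∨ □r) is true at x.
Satisfying worlds: {u, v, w, x}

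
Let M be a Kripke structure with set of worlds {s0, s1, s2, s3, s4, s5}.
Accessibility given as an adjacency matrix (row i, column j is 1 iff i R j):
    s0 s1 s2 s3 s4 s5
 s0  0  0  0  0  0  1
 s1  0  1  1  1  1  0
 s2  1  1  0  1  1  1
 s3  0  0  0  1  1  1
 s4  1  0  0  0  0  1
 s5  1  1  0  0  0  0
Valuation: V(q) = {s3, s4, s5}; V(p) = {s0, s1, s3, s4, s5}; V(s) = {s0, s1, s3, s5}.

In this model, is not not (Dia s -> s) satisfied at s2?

At s2: not (Dia s -> s) is true, so not not (Dia s -> s) is false.
  At s2: Dia s -> s is false, so not (Dia s -> s) is true.
    At s2: Dia s is true, s is false, so Dia s -> s is false.
      At s2: Dia s requires s at some successor in {s0, s1, s3, s4, s5}.
        s holds at s0, so Dia s is true at s2.

No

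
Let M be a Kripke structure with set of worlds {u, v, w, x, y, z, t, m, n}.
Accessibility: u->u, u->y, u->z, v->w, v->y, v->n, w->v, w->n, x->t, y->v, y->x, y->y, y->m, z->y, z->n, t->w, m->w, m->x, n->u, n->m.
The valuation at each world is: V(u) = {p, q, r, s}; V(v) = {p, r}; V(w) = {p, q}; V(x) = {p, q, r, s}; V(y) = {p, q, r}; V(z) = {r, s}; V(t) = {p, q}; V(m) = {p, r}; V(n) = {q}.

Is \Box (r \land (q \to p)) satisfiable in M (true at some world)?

Yes

Recall that \Box ψ holds at a world iff ψ holds at every accessible world, and \Diamond ψ holds iff ψ holds at some accessible world.
Let φ = \Box (r \land (q \to p)). Evaluate φ at each world:
  u (successors {u, y, z}): φ is true.
  v (successors {w, y, n}): φ is false.
  w (successors {v, n}): φ is false.
  x (successors {t}): φ is false.
  y (successors {v, x, y, m}): φ is true.
  z (successors {y, n}): φ is false.
  t (successors {w}): φ is false.
  m (successors {w, x}): φ is false.
  n (successors {u, m}): φ is true.
Detail at u (witness):
  At u: \Box (r \land (q \to p)) requires r \land (q \to p) at every successor {u, y, z}.
    At u: r \land (q \to p) is true.
    At y: r \land (q \to p) is true.
    At z: r \land (q \to p) is true.
  So \Box (r \land (q \to p)) is true at u.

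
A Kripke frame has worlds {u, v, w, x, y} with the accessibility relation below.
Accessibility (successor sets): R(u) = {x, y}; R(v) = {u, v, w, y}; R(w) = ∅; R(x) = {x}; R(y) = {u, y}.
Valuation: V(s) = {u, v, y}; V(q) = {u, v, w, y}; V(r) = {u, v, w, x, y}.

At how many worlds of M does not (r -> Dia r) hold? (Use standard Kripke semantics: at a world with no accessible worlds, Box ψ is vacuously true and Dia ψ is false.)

1

Let φ = not (r -> Dia r). Evaluate φ at each world:
  u (successors {x, y}): φ is false.
  v (successors {u, v, w, y}): φ is false.
  w (successors ∅): φ is true.
  x (successors {x}): φ is false.
  y (successors {u, y}): φ is false.
For instance, at v:
  At v: r -> Dia r is true, so not (r -> Dia r) is false.
    At v: r is true, Dia r is true, so r -> Dia r is true.
      At v: Dia r requires r at some successor in {u, v, w, y}.
        r holds at u, so Dia r is true at v.
Satisfying worlds: {w}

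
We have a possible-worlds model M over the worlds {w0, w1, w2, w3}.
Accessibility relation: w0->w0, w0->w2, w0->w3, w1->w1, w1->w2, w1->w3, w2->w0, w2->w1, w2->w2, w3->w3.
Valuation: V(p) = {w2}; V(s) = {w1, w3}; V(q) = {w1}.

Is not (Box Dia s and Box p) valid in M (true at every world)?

Let φ = not (Box Dia s and Box p). Evaluate φ at each world:
  w0 (successors {w0, w2, w3}): φ is true.
  w1 (successors {w1, w2, w3}): φ is true.
  w2 (successors {w0, w1, w2}): φ is true.
  w3 (successors {w3}): φ is true.
For instance, at w3:
  At w3: Box Dia s and Box p is false, so not (Box Dia s and Box p) is true.
    At w3: Box Dia s is true, Box p is false, so Box Dia s and Box p is false.
      At w3: Box Dia s requires Dia s at every successor {w3}.
        At w3: Dia s is true.
      So Box Dia s is true at w3.
      At w3: Box p requires p at every successor {w3}.
        p fails at w3, so Box p is false at w3.

Yes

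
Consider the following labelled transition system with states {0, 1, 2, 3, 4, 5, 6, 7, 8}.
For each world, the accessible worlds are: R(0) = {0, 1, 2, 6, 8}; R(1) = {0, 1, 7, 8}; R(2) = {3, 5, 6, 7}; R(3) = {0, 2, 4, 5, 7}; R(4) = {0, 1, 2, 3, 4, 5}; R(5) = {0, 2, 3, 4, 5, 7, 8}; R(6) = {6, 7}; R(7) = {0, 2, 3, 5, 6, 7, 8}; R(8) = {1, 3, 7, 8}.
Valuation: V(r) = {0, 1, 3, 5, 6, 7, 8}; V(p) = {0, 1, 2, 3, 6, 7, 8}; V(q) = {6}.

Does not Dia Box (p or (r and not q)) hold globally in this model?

No

Let φ = not Dia Box (p or (r and not q)). Evaluate φ at each world:
  0 (successors {0, 1, 2, 6, 8}): φ is false.
  1 (successors {0, 1, 7, 8}): φ is false.
  2 (successors {3, 5, 6, 7}): φ is false.
  3 (successors {0, 2, 4, 5, 7}): φ is false.
  4 (successors {0, 1, 2, 3, 4, 5}): φ is false.
  5 (successors {0, 2, 3, 4, 5, 7, 8}): φ is false.
  6 (successors {6, 7}): φ is false.
  7 (successors {0, 2, 3, 5, 6, 7, 8}): φ is false.
  8 (successors {1, 3, 7, 8}): φ is false.
Detail at 0 (counterexample):
  At 0: Dia Box (p or (r and not q)) is true, so not Dia Box (p or (r and not q)) is false.
    At 0: Dia Box (p or (r and not q)) requires Box (p or (r and not q)) at some successor in {0, 1, 2, 6, 8}.
      Box (p or (r and not q)) holds at 0, so Dia Box (p or (r and not q)) is true at 0.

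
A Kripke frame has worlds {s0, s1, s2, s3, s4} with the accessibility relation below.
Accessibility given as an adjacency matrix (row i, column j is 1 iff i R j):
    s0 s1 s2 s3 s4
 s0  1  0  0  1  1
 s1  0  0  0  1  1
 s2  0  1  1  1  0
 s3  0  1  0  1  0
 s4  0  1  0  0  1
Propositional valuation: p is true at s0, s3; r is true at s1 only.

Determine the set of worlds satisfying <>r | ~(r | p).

Recall that <>ψ holds at a world iff ψ holds at some accessible world.
Let φ = <>r | ~(r | p). Evaluate φ at each world:
  s0 (successors {s0, s3, s4}): φ is false.
  s1 (successors {s3, s4}): φ is false.
  s2 (successors {s1, s2, s3}): φ is true.
  s3 (successors {s1, s3}): φ is true.
  s4 (successors {s1, s4}): φ is true.
For instance, at s0:
  At s0: <>r is false, ~(r | p) is false, so <>r | ~(r | p) is false.
    At s0: <>r requires r at some successor in {s0, s3, s4}.
      At s0: r is false.
      At s3: r is false.
      At s4: r is false.
    So <>r is false at s0.
Satisfying worlds: {s2, s3, s4}

s2, s3, s4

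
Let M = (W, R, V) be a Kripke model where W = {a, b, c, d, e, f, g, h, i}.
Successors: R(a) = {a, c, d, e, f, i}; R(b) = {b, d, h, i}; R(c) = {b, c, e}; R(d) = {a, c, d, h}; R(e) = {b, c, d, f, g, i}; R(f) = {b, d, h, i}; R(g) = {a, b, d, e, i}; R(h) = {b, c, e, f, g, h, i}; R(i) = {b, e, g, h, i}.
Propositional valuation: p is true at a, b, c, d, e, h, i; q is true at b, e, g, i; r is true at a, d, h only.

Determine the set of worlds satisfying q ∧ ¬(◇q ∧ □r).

Let φ = q ∧ ¬(◇q ∧ □r). Evaluate φ at each world:
  a (successors {a, c, d, e, f, i}): φ is false.
  b (successors {b, d, h, i}): φ is true.
  c (successors {b, c, e}): φ is false.
  d (successors {a, c, d, h}): φ is false.
  e (successors {b, c, d, f, g, i}): φ is true.
  f (successors {b, d, h, i}): φ is false.
  g (successors {a, b, d, e, i}): φ is true.
  h (successors {b, c, e, f, g, h, i}): φ is false.
  i (successors {b, e, g, h, i}): φ is true.
For instance, at i:
  At i: q is true, ¬(◇q ∧ □r) is true, so q ∧ ¬(◇q ∧ □r) is true.
    At i: ◇q ∧ □r is false, so ¬(◇q ∧ □r) is true.
      At i: ◇q is true, □r is false, so ◇q ∧ □r is false.
Satisfying worlds: {b, e, g, i}

b, e, g, i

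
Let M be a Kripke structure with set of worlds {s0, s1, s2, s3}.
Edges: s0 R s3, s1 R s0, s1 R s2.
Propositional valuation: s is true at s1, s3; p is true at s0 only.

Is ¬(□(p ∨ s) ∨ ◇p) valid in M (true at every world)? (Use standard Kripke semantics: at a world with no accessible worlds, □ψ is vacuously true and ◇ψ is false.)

No

Let φ = ¬(□(p ∨ s) ∨ ◇p). Evaluate φ at each world:
  s0 (successors {s3}): φ is false.
  s1 (successors {s0, s2}): φ is false.
  s2 (successors ∅): φ is false.
  s3 (successors ∅): φ is false.
Detail at s0 (counterexample):
  At s0: □(p ∨ s) ∨ ◇p is true, so ¬(□(p ∨ s) ∨ ◇p) is false.
    At s0: □(p ∨ s) is true, ◇p is false, so □(p ∨ s) ∨ ◇p is true.
      At s0: □(p ∨ s) requires p ∨ s at every successor {s3}.
        At s3: p ∨ s is true.
      So □(p ∨ s) is true at s0.
      At s0: ◇p requires p at some successor in {s3}.
        At s3: p is false.
      So ◇p is false at s0.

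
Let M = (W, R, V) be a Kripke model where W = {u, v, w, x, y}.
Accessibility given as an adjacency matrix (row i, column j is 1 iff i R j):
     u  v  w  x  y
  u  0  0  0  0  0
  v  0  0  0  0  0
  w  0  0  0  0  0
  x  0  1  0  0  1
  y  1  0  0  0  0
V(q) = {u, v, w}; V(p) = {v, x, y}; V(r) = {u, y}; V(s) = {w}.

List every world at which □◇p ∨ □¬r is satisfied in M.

u, v, w

Let φ = □◇p ∨ □¬r. Evaluate φ at each world:
  u (successors ∅): φ is true.
  v (successors ∅): φ is true.
  w (successors ∅): φ is true.
  x (successors {v, y}): φ is false.
  y (successors {u}): φ is false.
For instance, at y:
  At y: □◇p is false, □¬r is false, so □◇p ∨ □¬r is false.
    At y: □◇p requires ◇p at every successor {u}.
      ◇p fails at u, so □◇p is false at y.
    At y: □¬r requires ¬r at every successor {u}.
      ¬r fails at u, so □¬r is false at y.
Satisfying worlds: {u, v, w}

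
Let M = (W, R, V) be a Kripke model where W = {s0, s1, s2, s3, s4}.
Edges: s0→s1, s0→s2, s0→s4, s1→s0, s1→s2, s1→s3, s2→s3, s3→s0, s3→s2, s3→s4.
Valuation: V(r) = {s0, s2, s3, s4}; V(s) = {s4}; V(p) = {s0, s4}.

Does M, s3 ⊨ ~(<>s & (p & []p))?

Recall that []ψ holds at a world iff ψ holds at every accessible world, and <>ψ holds iff ψ holds at some accessible world.
At s3: <>s & (p & []p) is false, so ~(<>s & (p & []p)) is true.
  At s3: <>s is true, p & []p is false, so <>s & (p & []p) is false.
    At s3: <>s requires s at some successor in {s0, s2, s4}.
      s holds at s4, so <>s is true at s3.
    At s3: p is false, []p is false, so p & []p is false.
      At s3: []p requires p at every successor {s0, s2, s4}.
        p fails at s2, so []p is false at s3.

Yes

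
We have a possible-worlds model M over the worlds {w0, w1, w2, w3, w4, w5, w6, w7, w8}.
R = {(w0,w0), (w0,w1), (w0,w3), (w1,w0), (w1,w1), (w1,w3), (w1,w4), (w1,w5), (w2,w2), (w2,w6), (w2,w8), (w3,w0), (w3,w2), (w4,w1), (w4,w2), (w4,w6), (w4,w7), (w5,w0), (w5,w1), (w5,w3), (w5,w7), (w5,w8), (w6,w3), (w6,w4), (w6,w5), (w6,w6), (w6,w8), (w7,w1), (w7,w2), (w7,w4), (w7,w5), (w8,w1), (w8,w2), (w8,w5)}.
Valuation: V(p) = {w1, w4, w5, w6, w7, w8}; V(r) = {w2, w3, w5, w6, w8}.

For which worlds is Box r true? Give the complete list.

Recall that Box ψ holds at a world iff ψ holds at every accessible world, and Dia ψ holds iff ψ holds at some accessible world.
Let φ = Box r. Evaluate φ at each world:
  w0 (successors {w0, w1, w3}): φ is false.
  w1 (successors {w0, w1, w3, w4, w5}): φ is false.
  w2 (successors {w2, w6, w8}): φ is true.
  w3 (successors {w0, w2}): φ is false.
  w4 (successors {w1, w2, w6, w7}): φ is false.
  w5 (successors {w0, w1, w3, w7, w8}): φ is false.
  w6 (successors {w3, w4, w5, w6, w8}): φ is false.
  w7 (successors {w1, w2, w4, w5}): φ is false.
  w8 (successors {w1, w2, w5}): φ is false.
For instance, at w5:
  At w5: Box r requires r at every successor {w0, w1, w3, w7, w8}.
    r fails at w0, so Box r is false at w5.
Satisfying worlds: {w2}

w2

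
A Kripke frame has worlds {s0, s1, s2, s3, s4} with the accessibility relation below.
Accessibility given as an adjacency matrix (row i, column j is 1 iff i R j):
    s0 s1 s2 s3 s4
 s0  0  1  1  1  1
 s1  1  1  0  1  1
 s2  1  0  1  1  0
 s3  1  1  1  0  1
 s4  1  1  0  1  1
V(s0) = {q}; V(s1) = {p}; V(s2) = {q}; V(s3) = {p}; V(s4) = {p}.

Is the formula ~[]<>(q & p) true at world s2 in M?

Yes

At s2: []<>(q & p) is false, so ~[]<>(q & p) is true.
  At s2: []<>(q & p) requires <>(q & p) at every successor {s0, s2, s3}.
    <>(q & p) fails at s0, so []<>(q & p) is false at s2.
      At s0: <>(q & p) requires q & p at some successor in {s1, s2, s3, s4}.
        At s1: q & p is false.
        At s2: q & p is false.
        At s3: q & p is false.
        At s4: q & p is false.
      So <>(q & p) is false at s0.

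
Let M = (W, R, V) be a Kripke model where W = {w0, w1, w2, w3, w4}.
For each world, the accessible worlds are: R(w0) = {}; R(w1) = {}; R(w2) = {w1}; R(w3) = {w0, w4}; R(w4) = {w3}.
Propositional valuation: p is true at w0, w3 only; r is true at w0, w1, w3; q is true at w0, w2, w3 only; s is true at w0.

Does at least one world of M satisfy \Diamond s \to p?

Yes

Let φ = \Diamond s \to p. Evaluate φ at each world:
  w0 (successors ∅): φ is true.
  w1 (successors ∅): φ is true.
  w2 (successors {w1}): φ is true.
  w3 (successors {w0, w4}): φ is true.
  w4 (successors {w3}): φ is true.
Detail at w0 (witness):
  At w0: \Diamond s is false, p is true, so \Diamond s \to p is true.
    At w0: no accessible worlds, so \Diamond s is false.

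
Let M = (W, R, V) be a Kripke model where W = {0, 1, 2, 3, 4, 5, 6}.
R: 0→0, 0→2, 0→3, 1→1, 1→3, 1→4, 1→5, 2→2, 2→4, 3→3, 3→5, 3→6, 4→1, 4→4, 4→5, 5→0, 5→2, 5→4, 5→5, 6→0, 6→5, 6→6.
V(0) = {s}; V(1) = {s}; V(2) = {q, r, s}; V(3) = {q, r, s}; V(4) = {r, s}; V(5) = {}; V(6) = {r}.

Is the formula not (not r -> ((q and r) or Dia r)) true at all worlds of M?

Recall that Dia ψ holds at a world iff ψ holds at some accessible world.
Let φ = not (not r -> ((q and r) or Dia r)). Evaluate φ at each world:
  0 (successors {0, 2, 3}): φ is false.
  1 (successors {1, 3, 4, 5}): φ is false.
  2 (successors {2, 4}): φ is false.
  3 (successors {3, 5, 6}): φ is false.
  4 (successors {1, 4, 5}): φ is false.
  5 (successors {0, 2, 4, 5}): φ is false.
  6 (successors {0, 5, 6}): φ is false.
Detail at 0 (counterexample):
  At 0: not r -> ((q and r) or Dia r) is true, so not (not r -> ((q and r) or Dia r)) is false.
    At 0: not r is true, (q and r) or Dia r is true, so not r -> ((q and r) or Dia r) is true.
      At 0: q and r is false, Dia r is true, so (q and r) or Dia r is true.

No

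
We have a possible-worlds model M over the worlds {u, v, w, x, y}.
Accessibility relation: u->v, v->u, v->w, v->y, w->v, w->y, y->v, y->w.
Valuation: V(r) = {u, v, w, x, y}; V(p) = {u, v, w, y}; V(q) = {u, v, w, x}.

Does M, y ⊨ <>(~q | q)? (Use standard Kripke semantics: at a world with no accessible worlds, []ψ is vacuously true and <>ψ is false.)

Yes

At y: <>(~q | q) requires ~q | q at some successor in {v, w}.
  ~q | q holds at v, so <>(~q | q) is true at y.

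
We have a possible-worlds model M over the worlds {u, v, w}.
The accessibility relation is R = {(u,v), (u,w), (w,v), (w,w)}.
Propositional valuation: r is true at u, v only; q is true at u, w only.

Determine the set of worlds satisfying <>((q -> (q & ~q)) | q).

Let φ = <>((q -> (q & ~q)) | q). Evaluate φ at each world:
  u (successors {v, w}): φ is true.
  v (successors ∅): φ is false.
  w (successors {v, w}): φ is true.
For instance, at w:
  At w: <>((q -> (q & ~q)) | q) requires (q -> (q & ~q)) | q at some successor in {v, w}.
    (q -> (q & ~q)) | q holds at v, so <>((q -> (q & ~q)) | q) is true at w.
Satisfying worlds: {u, w}

u, w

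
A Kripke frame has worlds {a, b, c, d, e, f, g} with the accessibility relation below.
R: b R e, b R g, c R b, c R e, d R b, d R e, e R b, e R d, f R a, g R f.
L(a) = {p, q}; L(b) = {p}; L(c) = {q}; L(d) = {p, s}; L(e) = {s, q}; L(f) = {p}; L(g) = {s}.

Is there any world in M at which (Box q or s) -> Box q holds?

Let φ = (Box q or s) -> Box q. Evaluate φ at each world:
  a (successors ∅): φ is true.
  b (successors {e, g}): φ is true.
  c (successors {b, e}): φ is true.
  d (successors {b, e}): φ is false.
  e (successors {b, d}): φ is false.
  f (successors {a}): φ is true.
  g (successors {f}): φ is false.
Detail at a (witness):
  At a: Box q or s is true, Box q is true, so (Box q or s) -> Box q is true.
    At a: Box q is true, s is false, so Box q or s is true.
      At a: no accessible worlds, so Box q holds vacuously.
    At a: no accessible worlds, so Box q holds vacuously.

Yes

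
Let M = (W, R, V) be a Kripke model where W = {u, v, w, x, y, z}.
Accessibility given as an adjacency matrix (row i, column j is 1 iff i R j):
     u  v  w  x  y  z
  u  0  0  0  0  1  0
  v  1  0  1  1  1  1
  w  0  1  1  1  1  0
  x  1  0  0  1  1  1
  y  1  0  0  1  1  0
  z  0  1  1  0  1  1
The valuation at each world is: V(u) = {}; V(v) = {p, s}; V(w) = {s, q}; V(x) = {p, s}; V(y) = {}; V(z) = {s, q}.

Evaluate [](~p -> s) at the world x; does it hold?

No

Recall that []ψ holds at a world iff ψ holds at every accessible world, and <>ψ holds iff ψ holds at some accessible world.
At x: [](~p -> s) requires ~p -> s at every successor {u, x, y, z}.
  ~p -> s fails at u, so [](~p -> s) is false at x.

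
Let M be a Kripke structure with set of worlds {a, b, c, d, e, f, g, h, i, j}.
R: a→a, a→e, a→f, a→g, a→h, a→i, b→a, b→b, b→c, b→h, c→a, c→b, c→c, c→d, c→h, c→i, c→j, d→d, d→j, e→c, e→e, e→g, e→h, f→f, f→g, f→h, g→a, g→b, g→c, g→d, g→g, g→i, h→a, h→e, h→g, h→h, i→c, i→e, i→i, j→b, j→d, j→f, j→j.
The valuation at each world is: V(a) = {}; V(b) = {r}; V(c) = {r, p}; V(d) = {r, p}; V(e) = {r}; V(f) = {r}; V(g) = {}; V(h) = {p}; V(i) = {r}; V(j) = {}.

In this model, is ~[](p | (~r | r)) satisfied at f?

At f: [](p | (~r | r)) is true, so ~[](p | (~r | r)) is false.
  At f: [](p | (~r | r)) requires p | (~r | r) at every successor {f, g, h}.
    At f: p | (~r | r) is true.
    At g: p | (~r | r) is true.
    At h: p | (~r | r) is true.
  So [](p | (~r | r)) is true at f.

No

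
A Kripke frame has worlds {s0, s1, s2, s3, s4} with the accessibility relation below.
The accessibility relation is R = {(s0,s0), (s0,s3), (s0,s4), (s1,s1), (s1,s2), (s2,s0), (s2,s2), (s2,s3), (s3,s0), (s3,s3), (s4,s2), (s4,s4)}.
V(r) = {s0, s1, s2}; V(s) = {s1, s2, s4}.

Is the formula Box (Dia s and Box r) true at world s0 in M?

No

At s0: Box (Dia s and Box r) requires Dia s and Box r at every successor {s0, s3, s4}.
  Dia s and Box r fails at s0, so Box (Dia s and Box r) is false at s0.
    At s0: Dia s is true, Box r is false, so Dia s and Box r is false.
      At s0: Dia s requires s at some successor in {s0, s3, s4}.
        s holds at s4, so Dia s is true at s0.
      At s0: Box r requires r at every successor {s0, s3, s4}.
        r fails at s3, so Box r is false at s0.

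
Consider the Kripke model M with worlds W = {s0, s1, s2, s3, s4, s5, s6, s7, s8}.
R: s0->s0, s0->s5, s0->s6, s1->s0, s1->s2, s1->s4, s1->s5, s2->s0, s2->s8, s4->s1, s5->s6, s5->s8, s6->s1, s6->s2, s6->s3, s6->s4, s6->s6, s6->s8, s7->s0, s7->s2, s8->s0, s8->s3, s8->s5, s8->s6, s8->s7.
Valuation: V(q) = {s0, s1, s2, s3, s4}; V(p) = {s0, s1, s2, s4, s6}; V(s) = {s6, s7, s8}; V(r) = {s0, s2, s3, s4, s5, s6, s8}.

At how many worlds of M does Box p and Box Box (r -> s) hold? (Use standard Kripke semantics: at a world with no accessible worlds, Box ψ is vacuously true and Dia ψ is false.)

Recall that Box ψ holds at a world iff ψ holds at every accessible world, and Dia ψ holds iff ψ holds at some accessible world.
Let φ = Box p and Box Box (r -> s). Evaluate φ at each world:
  s0 (successors {s0, s5, s6}): φ is false.
  s1 (successors {s0, s2, s4, s5}): φ is false.
  s2 (successors {s0, s8}): φ is false.
  s3 (successors ∅): φ is true.
  s4 (successors {s1}): φ is false.
  s5 (successors {s6, s8}): φ is false.
  s6 (successors {s1, s2, s3, s4, s6, s8}): φ is false.
  s7 (successors {s0, s2}): φ is false.
  s8 (successors {s0, s3, s5, s6, s7}): φ is false.
For instance, at s1:
  At s1: Box p is false, Box Box (r -> s) is false, so Box p and Box Box (r -> s) is false.
    At s1: Box p requires p at every successor {s0, s2, s4, s5}.
      p fails at s5, so Box p is false at s1.
    At s1: Box Box (r -> s) requires Box (r -> s) at every successor {s0, s2, s4, s5}.
      Box (r -> s) fails at s0, so Box Box (r -> s) is false at s1.
Satisfying worlds: {s3}

1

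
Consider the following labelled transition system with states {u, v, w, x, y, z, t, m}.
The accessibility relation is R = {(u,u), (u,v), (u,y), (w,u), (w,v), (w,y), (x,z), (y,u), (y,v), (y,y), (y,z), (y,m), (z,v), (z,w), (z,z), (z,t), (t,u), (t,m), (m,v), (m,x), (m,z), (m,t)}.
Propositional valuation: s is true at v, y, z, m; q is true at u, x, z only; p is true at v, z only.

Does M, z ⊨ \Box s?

No

Recall that \Box ψ holds at a world iff ψ holds at every accessible world, and \Diamond ψ holds iff ψ holds at some accessible world.
At z: \Box s requires s at every successor {v, w, z, t}.
  s fails at w, so \Box s is false at z.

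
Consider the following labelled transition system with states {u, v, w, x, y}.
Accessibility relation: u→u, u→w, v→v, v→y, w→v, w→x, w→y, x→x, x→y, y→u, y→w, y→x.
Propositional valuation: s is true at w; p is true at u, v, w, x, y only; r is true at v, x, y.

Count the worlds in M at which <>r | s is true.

4

Recall that <>ψ holds at a world iff ψ holds at some accessible world.
Let φ = <>r | s. Evaluate φ at each world:
  u (successors {u, w}): φ is false.
  v (successors {v, y}): φ is true.
  w (successors {v, x, y}): φ is true.
  x (successors {x, y}): φ is true.
  y (successors {u, w, x}): φ is true.
For instance, at y:
  At y: <>r is true, s is false, so <>r | s is true.
    At y: <>r requires r at some successor in {u, w, x}.
      r holds at x, so <>r is true at y.
Satisfying worlds: {v, w, x, y}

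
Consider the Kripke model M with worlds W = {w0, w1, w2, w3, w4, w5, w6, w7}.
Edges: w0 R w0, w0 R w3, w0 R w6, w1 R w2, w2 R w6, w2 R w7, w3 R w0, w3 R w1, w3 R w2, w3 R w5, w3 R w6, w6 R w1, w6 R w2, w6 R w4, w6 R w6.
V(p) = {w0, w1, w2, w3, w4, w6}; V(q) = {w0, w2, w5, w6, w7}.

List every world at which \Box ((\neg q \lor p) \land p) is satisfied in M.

w0, w1, w4, w5, w6, w7

Let φ = \Box ((\neg q \lor p) \land p). Evaluate φ at each world:
  w0 (successors {w0, w3, w6}): φ is true.
  w1 (successors {w2}): φ is true.
  w2 (successors {w6, w7}): φ is false.
  w3 (successors {w0, w1, w2, w5, w6}): φ is false.
  w4 (successors ∅): φ is true.
  w5 (successors ∅): φ is true.
  w6 (successors {w1, w2, w4, w6}): φ is true.
  w7 (successors ∅): φ is true.
For instance, at w6:
  At w6: \Box ((\neg q \lor p) \land p) requires (\neg q \lor p) \land p at every successor {w1, w2, w4, w6}.
    At w1: (\neg q \lor p) \land p is true.
    At w2: (\neg q \lor p) \land p is true.
    At w4: (\neg q \lor p) \land p is true.
    At w6: (\neg q \lor p) \land p is true.
  So \Box ((\neg q \lor p) \land p) is true at w6.
Satisfying worlds: {w0, w1, w4, w5, w6, w7}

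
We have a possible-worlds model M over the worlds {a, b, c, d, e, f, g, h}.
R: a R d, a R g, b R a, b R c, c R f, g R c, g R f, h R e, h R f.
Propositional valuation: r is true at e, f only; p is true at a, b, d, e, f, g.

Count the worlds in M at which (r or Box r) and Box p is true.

Let φ = (r or Box r) and Box p. Evaluate φ at each world:
  a (successors {d, g}): φ is false.
  b (successors {a, c}): φ is false.
  c (successors {f}): φ is true.
  d (successors ∅): φ is true.
  e (successors ∅): φ is true.
  f (successors ∅): φ is true.
  g (successors {c, f}): φ is false.
  h (successors {e, f}): φ is true.
For instance, at b:
  At b: r or Box r is false, Box p is false, so (r or Box r) and Box p is false.
    At b: r is false, Box r is false, so r or Box r is false.
      At b: Box r requires r at every successor {a, c}.
        r fails at a, so Box r is false at b.
    At b: Box p requires p at every successor {a, c}.
      p fails at c, so Box p is false at b.
Satisfying worlds: {c, d, e, f, h}

5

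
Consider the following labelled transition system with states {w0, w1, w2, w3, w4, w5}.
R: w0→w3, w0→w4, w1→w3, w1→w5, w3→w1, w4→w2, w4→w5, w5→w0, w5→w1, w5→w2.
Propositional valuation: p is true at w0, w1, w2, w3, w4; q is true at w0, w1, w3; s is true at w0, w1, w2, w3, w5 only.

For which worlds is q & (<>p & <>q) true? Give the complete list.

w0, w1, w3

Recall that <>ψ holds at a world iff ψ holds at some accessible world.
Let φ = q & (<>p & <>q). Evaluate φ at each world:
  w0 (successors {w3, w4}): φ is true.
  w1 (successors {w3, w5}): φ is true.
  w2 (successors ∅): φ is false.
  w3 (successors {w1}): φ is true.
  w4 (successors {w2, w5}): φ is false.
  w5 (successors {w0, w1, w2}): φ is false.
For instance, at w1:
  At w1: q is true, <>p & <>q is true, so q & (<>p & <>q) is true.
    At w1: <>p is true, <>q is true, so <>p & <>q is true.
      At w1: <>p requires p at some successor in {w3, w5}.
        p holds at w3, so <>p is true at w1.
      At w1: <>q requires q at some successor in {w3, w5}.
        q holds at w3, so <>q is true at w1.
Satisfying worlds: {w0, w1, w3}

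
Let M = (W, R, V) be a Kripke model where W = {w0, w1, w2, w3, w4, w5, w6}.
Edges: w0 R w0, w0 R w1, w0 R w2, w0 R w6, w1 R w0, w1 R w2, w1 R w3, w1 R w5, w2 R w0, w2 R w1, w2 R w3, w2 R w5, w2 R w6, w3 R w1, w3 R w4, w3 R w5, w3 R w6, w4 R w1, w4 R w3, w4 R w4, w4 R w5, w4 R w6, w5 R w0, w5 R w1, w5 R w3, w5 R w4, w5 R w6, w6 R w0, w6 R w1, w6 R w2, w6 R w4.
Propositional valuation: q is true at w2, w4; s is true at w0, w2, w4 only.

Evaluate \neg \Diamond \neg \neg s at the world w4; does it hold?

No

At w4: \Diamond \neg \neg s is true, so \neg \Diamond \neg \neg s is false.
  At w4: \Diamond \neg \neg s requires \neg \neg s at some successor in {w1, w3, w4, w5, w6}.
    \neg \neg s holds at w4, so \Diamond \neg \neg s is true at w4.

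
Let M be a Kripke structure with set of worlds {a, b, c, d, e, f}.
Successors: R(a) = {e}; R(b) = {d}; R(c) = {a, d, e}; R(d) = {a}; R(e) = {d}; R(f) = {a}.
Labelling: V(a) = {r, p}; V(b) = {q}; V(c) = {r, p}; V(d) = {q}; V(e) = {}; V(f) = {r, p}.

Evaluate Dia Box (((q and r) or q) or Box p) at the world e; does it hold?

Recall that Box ψ holds at a world iff ψ holds at every accessible world, and Dia ψ holds iff ψ holds at some accessible world.
At e: Dia Box (((q and r) or q) or Box p) requires Box (((q and r) or q) or Box p) at some successor in {d}.
  At d: Box (((q and r) or q) or Box p) is false.
So Dia Box (((q and r) or q) or Box p) is false at e.

No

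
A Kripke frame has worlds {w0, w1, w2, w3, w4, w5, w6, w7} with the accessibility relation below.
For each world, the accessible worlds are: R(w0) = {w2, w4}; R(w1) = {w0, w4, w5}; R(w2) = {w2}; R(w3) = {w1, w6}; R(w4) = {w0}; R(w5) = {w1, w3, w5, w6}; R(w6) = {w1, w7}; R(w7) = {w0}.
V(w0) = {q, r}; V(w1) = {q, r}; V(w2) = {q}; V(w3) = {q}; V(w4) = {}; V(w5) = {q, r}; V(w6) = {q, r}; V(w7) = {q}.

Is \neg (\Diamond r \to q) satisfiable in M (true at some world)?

Let φ = \neg (\Diamond r \to q). Evaluate φ at each world:
  w0 (successors {w2, w4}): φ is false.
  w1 (successors {w0, w4, w5}): φ is false.
  w2 (successors {w2}): φ is false.
  w3 (successors {w1, w6}): φ is false.
  w4 (successors {w0}): φ is true.
  w5 (successors {w1, w3, w5, w6}): φ is false.
  w6 (successors {w1, w7}): φ is false.
  w7 (successors {w0}): φ is false.
Detail at w4 (witness):
  At w4: \Diamond r \to q is false, so \neg (\Diamond r \to q) is true.
    At w4: \Diamond r is true, q is false, so \Diamond r \to q is false.
      At w4: \Diamond r requires r at some successor in {w0}.
        r holds at w0, so \Diamond r is true at w4.

Yes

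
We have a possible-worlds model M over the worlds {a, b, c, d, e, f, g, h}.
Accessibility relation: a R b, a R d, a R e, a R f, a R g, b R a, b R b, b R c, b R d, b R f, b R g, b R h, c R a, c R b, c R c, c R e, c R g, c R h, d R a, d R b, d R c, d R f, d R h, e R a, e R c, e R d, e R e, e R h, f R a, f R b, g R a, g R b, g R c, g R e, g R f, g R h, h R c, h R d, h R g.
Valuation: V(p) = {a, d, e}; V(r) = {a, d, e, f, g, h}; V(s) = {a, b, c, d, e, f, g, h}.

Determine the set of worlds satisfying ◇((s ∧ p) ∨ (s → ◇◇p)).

a, b, c, d, e, f, g, h

Recall that ◇ψ holds at a world iff ψ holds at some accessible world.
Let φ = ◇((s ∧ p) ∨ (s → ◇◇p)). Evaluate φ at each world:
  a (successors {b, d, e, f, g}): φ is true.
  b (successors {a, b, c, d, f, g, h}): φ is true.
  c (successors {a, b, c, e, g, h}): φ is true.
  d (successors {a, b, c, f, h}): φ is true.
  e (successors {a, c, d, e, h}): φ is true.
  f (successors {a, b}): φ is true.
  g (successors {a, b, c, e, f, h}): φ is true.
  h (successors {c, d, g}): φ is true.
For instance, at a:
  At a: ◇((s ∧ p) ∨ (s → ◇◇p)) requires (s ∧ p) ∨ (s → ◇◇p) at some successor in {b, d, e, f, g}.
    (s ∧ p) ∨ (s → ◇◇p) holds at b, so ◇((s ∧ p) ∨ (s → ◇◇p)) is true at a.
      At b: s ∧ p is false, s → ◇◇p is true, so (s ∧ p) ∨ (s → ◇◇p) is true.
Satisfying worlds: {a, b, c, d, e, f, g, h}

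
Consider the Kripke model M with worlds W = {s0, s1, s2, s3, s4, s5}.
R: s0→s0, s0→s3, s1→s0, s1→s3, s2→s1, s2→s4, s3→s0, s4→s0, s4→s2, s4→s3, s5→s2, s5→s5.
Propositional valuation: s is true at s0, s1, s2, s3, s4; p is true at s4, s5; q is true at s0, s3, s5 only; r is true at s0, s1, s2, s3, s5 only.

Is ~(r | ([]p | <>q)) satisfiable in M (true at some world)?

No

Let φ = ~(r | ([]p | <>q)). Evaluate φ at each world:
  s0 (successors {s0, s3}): φ is false.
  s1 (successors {s0, s3}): φ is false.
  s2 (successors {s1, s4}): φ is false.
  s3 (successors {s0}): φ is false.
  s4 (successors {s0, s2, s3}): φ is false.
  s5 (successors {s2, s5}): φ is false.
For instance, at s3:
  At s3: r | ([]p | <>q) is true, so ~(r | ([]p | <>q)) is false.
    At s3: r is true, []p | <>q is true, so r | ([]p | <>q) is true.
      At s3: []p is false, <>q is true, so []p | <>q is true.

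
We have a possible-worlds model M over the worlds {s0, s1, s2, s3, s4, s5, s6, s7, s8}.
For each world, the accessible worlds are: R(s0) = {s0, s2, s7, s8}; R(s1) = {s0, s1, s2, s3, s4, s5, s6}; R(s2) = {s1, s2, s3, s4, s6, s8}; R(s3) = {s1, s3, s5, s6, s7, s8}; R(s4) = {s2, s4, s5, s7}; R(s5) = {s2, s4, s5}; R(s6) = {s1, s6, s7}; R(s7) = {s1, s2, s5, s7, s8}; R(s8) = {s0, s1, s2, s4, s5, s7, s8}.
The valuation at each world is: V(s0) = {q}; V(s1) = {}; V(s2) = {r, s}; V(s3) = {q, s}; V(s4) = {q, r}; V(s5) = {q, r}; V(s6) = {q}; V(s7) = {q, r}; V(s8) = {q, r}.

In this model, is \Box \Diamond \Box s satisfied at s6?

At s6: \Box \Diamond \Box s requires \Diamond \Box s at every successor {s1, s6, s7}.
  \Diamond \Box s fails at s1, so \Box \Diamond \Box s is false at s6.
    At s1: \Diamond \Box s requires \Box s at some successor in {s0, s1, s2, s3, s4, s5, s6}.
      At s0: \Box s is false.
      At s1: \Box s is false.
      At s2: \Box s is false.
      At s3: \Box s is false.
      At s4: \Box s is false.
      At s5: \Box s is false.
      At s6: \Box s is false.
    So \Diamond \Box s is false at s1.

No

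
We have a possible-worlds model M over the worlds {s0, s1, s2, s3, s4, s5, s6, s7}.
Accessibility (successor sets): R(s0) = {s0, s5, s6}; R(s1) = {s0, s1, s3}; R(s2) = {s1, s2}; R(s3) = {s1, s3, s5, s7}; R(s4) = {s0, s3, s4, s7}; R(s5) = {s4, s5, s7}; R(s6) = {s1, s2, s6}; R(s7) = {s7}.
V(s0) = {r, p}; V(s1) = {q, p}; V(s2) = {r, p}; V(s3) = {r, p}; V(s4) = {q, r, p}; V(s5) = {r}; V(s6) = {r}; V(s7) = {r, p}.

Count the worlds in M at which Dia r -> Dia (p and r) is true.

8

Let φ = Dia r -> Dia (p and r). Evaluate φ at each world:
  s0 (successors {s0, s5, s6}): φ is true.
  s1 (successors {s0, s1, s3}): φ is true.
  s2 (successors {s1, s2}): φ is true.
  s3 (successors {s1, s3, s5, s7}): φ is true.
  s4 (successors {s0, s3, s4, s7}): φ is true.
  s5 (successors {s4, s5, s7}): φ is true.
  s6 (successors {s1, s2, s6}): φ is true.
  s7 (successors {s7}): φ is true.
For instance, at s3:
  At s3: Dia r is true, Dia (p and r) is true, so Dia r -> Dia (p and r) is true.
    At s3: Dia r requires r at some successor in {s1, s3, s5, s7}.
      r holds at s3, so Dia r is true at s3.
    At s3: Dia (p and r) requires p and r at some successor in {s1, s3, s5, s7}.
      p and r holds at s3, so Dia (p and r) is true at s3.
Satisfying worlds: {s0, s1, s2, s3, s4, s5, s6, s7}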